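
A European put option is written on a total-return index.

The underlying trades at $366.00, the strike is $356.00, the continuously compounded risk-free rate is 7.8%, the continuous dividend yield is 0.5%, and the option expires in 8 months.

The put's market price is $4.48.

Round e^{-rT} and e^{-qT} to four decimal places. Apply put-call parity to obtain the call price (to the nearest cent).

$31.32

exp(−qT) = exp(−0.005·0.6667) = 0.9967;  exp(−rT) = exp(−0.078·0.6667) = 0.9493
Put-call parity: C − P = S·e^(−qT) − K·e^(−rT) = 366·0.9967 − 356·0.9493 = 364.7922 − 337.9508 = 26.8414
C = P + (C − P) = 4.48 + (26.8414) = 31.3214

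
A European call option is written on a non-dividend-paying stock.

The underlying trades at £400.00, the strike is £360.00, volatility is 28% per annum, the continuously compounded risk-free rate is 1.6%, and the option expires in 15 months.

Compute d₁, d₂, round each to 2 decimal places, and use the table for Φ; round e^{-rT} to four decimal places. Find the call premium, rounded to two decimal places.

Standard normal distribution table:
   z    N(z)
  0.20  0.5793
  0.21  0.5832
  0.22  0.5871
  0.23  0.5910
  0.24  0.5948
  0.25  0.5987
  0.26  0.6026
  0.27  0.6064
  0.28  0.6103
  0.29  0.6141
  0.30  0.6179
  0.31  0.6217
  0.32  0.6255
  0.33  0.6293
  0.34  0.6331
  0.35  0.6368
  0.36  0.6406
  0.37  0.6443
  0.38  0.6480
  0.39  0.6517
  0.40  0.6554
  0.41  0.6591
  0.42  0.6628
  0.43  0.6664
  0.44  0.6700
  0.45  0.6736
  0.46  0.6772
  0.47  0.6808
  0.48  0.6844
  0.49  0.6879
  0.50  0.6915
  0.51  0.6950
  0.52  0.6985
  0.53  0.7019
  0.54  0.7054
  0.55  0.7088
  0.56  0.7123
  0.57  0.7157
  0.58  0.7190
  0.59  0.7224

£75.03

T = 1.25;  σ√T = 0.3130
d₁ = [ln(400/360) + (0.016 + 0.28²/2)·1.25] / 0.3130 = [0.1054 + 0.0690] / 0.3130 = 0.5570 ≈ 0.56
d₂ = d₁ − σ√T = 0.5570 − 0.3130 = 0.2439 ≈ 0.24
e^(−rT) = e^(−0.016·1.25) = 0.9802
N(d₁) = N(0.56) = 0.7123;  N(d₂) = N(0.24) = 0.5948
C = 400·0.7123 − 360·0.9802·0.5948 = 284.9200 − 209.8883 = 75.0317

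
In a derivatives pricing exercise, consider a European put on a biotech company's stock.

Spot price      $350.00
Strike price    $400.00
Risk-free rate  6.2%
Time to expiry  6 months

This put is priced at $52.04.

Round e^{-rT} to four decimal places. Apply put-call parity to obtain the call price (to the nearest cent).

$14.24

e^(−rT) = e^(−0.062·0.5) = 0.9695
Put-call parity: C − P = S − K·e^(−rT) = 350 − 400·0.9695 = 350 − 387.8000 = -37.8000
C = P + (C − P) = 52.04 + (-37.8000) = 14.2400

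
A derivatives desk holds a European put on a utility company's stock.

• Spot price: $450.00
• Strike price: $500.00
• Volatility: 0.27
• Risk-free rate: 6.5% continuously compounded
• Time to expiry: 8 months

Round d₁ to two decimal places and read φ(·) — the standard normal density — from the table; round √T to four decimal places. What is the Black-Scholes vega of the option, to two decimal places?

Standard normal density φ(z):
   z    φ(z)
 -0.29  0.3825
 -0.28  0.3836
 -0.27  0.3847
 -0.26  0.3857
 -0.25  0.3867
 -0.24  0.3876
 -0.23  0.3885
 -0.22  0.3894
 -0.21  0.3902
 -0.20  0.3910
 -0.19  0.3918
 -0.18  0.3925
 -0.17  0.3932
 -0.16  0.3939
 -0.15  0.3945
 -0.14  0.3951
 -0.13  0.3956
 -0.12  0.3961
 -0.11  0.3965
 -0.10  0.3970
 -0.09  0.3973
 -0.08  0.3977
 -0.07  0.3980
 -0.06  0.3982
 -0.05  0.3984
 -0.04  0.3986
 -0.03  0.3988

σ√T = 0.27 × 0.8165 = 0.2205
d₁ = [ln(450/500) + (0.065 + ½·0.27²)·0.6667] / (σ√T) = (-0.1054 + 0.0676) / 0.2205 = -0.1711 ≈ -0.17
√T = √0.6667 = 0.8165
φ(d₁) = φ(-0.17) = 0.3932
vega = S·φ(d₁)·√T = 450·0.3932·0.8165 = 144.4715
(Vega is the same for a European call and put with the same parameters.)

144.47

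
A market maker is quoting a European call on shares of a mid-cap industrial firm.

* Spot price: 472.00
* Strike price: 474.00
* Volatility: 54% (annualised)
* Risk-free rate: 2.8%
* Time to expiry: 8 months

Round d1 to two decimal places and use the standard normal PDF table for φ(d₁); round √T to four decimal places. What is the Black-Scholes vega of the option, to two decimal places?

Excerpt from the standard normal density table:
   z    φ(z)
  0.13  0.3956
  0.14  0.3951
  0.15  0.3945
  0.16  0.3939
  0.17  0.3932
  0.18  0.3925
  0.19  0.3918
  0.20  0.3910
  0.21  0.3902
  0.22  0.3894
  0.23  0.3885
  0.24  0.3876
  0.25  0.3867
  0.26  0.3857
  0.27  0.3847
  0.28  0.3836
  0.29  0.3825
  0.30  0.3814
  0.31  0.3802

149.03

σ√T = 0.54 × 0.8165 = 0.4409
d₁ = [ln(472/474) + (0.028 + ½·0.54²)·0.6667] / (σ√T) = (-0.0042 + 0.1159) / 0.4409 = 0.2532 which rounds to 0.25
√T = √0.6667 = 0.8165
φ(d₁) = φ(0.25) = 0.3867
vega = S·φ(d₁)·√T = 472·0.3867·0.8165 = 149.0295
(Call and put vega coincide under Black-Scholes.)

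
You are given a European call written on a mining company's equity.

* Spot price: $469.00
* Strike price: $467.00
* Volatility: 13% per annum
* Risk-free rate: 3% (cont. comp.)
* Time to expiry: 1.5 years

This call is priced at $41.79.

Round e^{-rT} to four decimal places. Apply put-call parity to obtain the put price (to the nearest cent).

$19.24

exp(−rT) = exp(−0.03·1.5) = 0.9560
Put-call parity: C − P = S − K·e^(−rT) = 469 − 467·0.9560 = 469 − 446.4520 = 22.5480
P = C − (C − P) = 41.79 − (22.5480) = 19.2420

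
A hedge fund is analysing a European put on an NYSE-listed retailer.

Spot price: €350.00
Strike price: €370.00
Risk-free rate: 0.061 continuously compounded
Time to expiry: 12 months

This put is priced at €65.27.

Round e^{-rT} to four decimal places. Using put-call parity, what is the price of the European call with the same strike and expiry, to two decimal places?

€67.17

e^(−rT) = e^(−0.061·1) = 0.9408
Put-call parity: C − P = S − K·e^(−rT) = 350 − 370·0.9408 = 350 − 348.0960 = 1.9040
C = P + (C − P) = 65.27 + (1.9040) = 67.1740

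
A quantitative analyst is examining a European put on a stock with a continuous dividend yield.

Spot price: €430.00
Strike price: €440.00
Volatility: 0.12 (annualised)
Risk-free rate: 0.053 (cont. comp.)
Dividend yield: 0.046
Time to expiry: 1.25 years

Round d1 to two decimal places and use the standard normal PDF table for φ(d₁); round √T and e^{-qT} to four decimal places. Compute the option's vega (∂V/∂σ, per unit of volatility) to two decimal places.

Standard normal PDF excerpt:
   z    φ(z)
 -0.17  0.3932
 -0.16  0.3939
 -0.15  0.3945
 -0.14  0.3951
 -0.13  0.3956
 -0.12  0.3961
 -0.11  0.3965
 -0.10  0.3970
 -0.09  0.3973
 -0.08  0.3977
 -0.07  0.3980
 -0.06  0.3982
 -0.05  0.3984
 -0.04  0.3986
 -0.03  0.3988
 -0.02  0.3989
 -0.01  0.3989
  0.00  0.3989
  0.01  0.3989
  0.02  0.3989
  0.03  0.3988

180.91

σ√T = 0.12·√1.25 = 0.1342
d₁ = [ln(430/440) + (0.053 − 0.046 + ½·0.12²)·1.25] / (σ√T) = (-0.0230 + 0.0177) / 0.1342 = -0.0391 → -0.04
√T = √1.25 = 1.1180
φ(d₁) = φ(-0.04) = 0.3986
e^(−qT) = e^(−0.046·1.25) = 0.9441
vega = S·e^(−qT)·φ(d₁)·√T = 430·0.9441·0.3986·1.1180 = 180.9112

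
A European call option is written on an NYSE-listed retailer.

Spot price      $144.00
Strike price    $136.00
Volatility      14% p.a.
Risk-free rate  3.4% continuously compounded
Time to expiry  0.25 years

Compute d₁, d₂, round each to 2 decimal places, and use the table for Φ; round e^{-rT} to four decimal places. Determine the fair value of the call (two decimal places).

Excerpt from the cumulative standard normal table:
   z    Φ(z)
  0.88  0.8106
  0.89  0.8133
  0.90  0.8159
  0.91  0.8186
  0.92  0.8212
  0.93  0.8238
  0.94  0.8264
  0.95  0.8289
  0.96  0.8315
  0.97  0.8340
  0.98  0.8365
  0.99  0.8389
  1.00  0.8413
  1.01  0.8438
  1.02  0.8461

σ√T = 0.14 × 0.5000 = 0.0700
d₁ = [ln(144/136) + (0.034 + ½·0.14²)·0.25] / (σ√T) = (0.0572 + 0.0110) / 0.0700 = 0.9730 ≈ 0.97
d₂ = 0.9730 − 0.0700 = 0.9030 ≈ 0.90
exp(−rT) = exp(−0.034·0.25) = 0.9915
N(d₁) = N(0.97) = 0.8340;  N(d₂) = N(0.90) = 0.8159
C = 144·0.8340 − 136·0.9915·0.8159 = 120.0960 − 110.0192 = 10.0768

$10.08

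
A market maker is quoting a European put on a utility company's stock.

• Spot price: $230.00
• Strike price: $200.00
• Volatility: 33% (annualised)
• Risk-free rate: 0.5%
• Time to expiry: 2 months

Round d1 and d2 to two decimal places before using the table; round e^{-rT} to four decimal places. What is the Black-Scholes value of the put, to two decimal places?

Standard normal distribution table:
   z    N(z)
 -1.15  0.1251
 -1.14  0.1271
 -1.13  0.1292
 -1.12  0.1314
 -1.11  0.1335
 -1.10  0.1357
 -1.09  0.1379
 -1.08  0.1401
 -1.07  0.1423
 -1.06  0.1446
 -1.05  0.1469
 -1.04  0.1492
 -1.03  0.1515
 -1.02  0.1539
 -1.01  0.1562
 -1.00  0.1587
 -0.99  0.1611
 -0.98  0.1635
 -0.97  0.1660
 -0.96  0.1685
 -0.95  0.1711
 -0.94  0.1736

T = 0.1667;  σ√T = 0.1347
d₁ = [ln(230/200) + (0.005 + 0.33²/2)·0.1667] / 0.1347 = [0.1398 + 0.0099] / 0.1347 = 1.1110 ⇒ 1.11
d₂ = d₁ − σ√T = 1.1110 − 0.1347 = 0.9762 ⇒ 0.98
exp(−rT) = exp(−0.005·0.1667) = 0.9992
N(−d₂) = N(-0.98) = 0.1635;  N(−d₁) = N(-1.11) = 0.1335
P = 200·0.9992·0.1635 − 230·0.1335 = 32.6738 − 30.7050 = 1.9688

$1.97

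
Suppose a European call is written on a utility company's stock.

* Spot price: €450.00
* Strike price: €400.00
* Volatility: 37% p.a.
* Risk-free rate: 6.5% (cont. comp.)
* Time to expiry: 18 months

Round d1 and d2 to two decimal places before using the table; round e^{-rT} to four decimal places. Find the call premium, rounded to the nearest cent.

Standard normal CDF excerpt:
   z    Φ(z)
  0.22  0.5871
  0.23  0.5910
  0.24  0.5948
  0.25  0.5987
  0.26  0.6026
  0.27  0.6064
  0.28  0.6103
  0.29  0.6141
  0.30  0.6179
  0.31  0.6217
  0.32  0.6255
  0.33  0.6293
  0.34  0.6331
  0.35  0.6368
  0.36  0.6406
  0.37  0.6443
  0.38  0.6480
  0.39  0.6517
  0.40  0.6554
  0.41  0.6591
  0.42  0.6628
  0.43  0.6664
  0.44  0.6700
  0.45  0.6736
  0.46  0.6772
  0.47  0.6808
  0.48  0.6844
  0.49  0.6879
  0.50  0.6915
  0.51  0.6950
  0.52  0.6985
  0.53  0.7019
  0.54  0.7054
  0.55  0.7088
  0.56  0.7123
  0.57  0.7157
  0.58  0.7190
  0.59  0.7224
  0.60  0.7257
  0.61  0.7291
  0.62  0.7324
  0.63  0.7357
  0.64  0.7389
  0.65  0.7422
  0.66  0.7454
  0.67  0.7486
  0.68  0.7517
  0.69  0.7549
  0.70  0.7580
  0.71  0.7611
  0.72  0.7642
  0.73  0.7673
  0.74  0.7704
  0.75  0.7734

€123.87

σ√T = 0.37 × 1.2247 = 0.4532
d₁ = [ln(450/400) + (0.065 + 0.37²/2)·1.5] / 0.4532 = [0.1178 + 0.2002] / 0.4532 = 0.7017 which rounds to 0.70
d₂ = d₁ − σ√T = 0.7017 − 0.4532 = 0.2485 which rounds to 0.25
e^(−rT) = e^(−0.065·1.5) = 0.9071
C = 450·N(0.70) − 400·0.9071·N(0.25) = 450·0.7580 − 400·0.9071·0.5987 = 341.1000 − 217.2323 = 123.8677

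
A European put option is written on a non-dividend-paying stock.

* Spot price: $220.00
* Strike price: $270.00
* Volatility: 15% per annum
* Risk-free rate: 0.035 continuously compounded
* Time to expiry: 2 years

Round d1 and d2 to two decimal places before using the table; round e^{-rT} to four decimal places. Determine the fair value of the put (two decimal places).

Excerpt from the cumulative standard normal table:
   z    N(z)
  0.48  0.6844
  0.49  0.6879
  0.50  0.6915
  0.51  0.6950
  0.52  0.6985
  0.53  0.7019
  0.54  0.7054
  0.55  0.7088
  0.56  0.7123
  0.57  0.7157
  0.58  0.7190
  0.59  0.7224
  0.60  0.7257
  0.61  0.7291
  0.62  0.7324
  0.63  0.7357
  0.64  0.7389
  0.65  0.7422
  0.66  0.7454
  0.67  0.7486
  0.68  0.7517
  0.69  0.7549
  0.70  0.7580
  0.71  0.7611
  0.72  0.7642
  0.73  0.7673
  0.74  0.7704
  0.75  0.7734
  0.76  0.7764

σ√T = 0.15 × 1.4142 = 0.2121
d₁ = [ln(220/270) + (0.035 + 0.15²/2)·2] / 0.2121 = [-0.2048 + 0.0925] / 0.2121 = -0.5294 → -0.53
d₂ = d₁ − σ√T = -0.5294 − 0.2121 = -0.7415 → -0.74
e^(−rT) = e^(−0.035·2) = 0.9324
N(−d₂) = N(0.74) = 0.7704;  N(−d₁) = N(0.53) = 0.7019
P = 270·0.9324·0.7704 − 220·0.7019 = 193.9467 − 154.4180 = 39.5287

$39.53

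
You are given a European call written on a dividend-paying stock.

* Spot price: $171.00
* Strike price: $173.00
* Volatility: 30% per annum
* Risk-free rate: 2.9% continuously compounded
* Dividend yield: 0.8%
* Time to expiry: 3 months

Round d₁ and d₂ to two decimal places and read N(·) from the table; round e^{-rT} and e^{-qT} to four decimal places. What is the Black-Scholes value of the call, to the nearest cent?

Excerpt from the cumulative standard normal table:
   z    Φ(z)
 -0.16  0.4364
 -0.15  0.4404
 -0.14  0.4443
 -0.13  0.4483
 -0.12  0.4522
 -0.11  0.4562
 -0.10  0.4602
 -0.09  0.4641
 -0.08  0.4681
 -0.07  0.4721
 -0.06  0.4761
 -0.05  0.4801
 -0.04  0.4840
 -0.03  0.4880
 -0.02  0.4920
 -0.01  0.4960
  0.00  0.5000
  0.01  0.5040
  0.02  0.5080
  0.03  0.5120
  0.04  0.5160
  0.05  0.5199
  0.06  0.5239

$9.71

T = 0.25;  σ√T = 0.1500
ln(S/K) + (r − q + σ²/2)T = ln(171/173) + (0.029 − 0.008 + 0.3²/2)·0.25 = -0.0116 + 0.0165 = 0.0049
d₁ = 0.0049 / 0.1500 = 0.0325 → 0.03
d₂ = d₁ − σ√T = 0.0325 − 0.1500 = -0.1175 → -0.12
e^(−qT) = e^(−0.008·0.25) = 0.9980;  e^(−rT) = e^(−0.029·0.25) = 0.9928
N(d₁) = N(0.03) = 0.5120;  N(d₂) = N(-0.12) = 0.4522
C = 171·0.9980·0.5120 − 173·0.9928·0.4522 = 87.3769 − 77.6673 = 9.7096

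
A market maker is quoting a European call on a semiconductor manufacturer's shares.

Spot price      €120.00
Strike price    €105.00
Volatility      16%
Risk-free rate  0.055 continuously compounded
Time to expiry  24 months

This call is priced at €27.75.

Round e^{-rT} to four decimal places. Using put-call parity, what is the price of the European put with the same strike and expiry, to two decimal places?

€1.81

e^(−rT) = e^(−0.055·2) = 0.8958
Put-call parity: C − P = S − K·e^(−rT) = 120 − 105·0.8958 = 120 − 94.0590 = 25.9410
P = C − (C − P) = 27.75 − (25.9410) = 1.8090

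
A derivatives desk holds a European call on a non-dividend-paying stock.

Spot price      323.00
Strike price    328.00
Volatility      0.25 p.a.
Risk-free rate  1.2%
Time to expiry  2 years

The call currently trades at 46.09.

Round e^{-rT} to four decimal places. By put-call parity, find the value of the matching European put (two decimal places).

43.32

e^(−rT) = e^(−0.012·2) = 0.9763
Put-call parity: C − P = S − K·e^(−rT) = 323 − 328·0.9763 = 323 − 320.2264 = 2.7736
P = C − (C − P) = 46.09 − (2.7736) = 43.3164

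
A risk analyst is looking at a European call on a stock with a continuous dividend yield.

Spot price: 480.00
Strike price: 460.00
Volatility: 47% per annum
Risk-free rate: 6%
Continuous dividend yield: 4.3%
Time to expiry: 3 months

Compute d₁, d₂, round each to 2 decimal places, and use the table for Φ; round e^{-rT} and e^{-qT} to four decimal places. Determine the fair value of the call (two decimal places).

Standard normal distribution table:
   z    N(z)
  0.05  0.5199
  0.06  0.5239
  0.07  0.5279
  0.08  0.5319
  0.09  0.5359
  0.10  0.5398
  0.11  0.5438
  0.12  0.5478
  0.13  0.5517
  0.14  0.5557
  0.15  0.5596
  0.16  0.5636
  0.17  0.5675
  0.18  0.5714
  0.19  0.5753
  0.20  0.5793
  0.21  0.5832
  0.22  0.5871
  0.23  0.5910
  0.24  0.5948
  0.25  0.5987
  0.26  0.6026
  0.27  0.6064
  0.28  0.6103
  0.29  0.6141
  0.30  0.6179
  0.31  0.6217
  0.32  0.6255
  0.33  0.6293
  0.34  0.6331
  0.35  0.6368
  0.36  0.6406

56.00

σ√T = 0.47·√0.25 = 0.2350
d₁ = [ln(480/460) + (0.06 − 0.043 + ½·0.47²)·0.25] / (σ√T) = (0.0426 + 0.0319) / 0.2350 = 0.3167 ⇒ 0.32
d₂ = 0.3167 − 0.2350 = 0.0817 ⇒ 0.08
exp(−qT) = exp(−0.043·0.25) = 0.9893;  exp(−rT) = exp(−0.06·0.25) = 0.9851
C = 480·0.9893·N(0.32) − 460·0.9851·N(0.08) = 480·0.9893·0.6255 − 460·0.9851·0.5319 = 297.0274 − 241.0284 = 55.9991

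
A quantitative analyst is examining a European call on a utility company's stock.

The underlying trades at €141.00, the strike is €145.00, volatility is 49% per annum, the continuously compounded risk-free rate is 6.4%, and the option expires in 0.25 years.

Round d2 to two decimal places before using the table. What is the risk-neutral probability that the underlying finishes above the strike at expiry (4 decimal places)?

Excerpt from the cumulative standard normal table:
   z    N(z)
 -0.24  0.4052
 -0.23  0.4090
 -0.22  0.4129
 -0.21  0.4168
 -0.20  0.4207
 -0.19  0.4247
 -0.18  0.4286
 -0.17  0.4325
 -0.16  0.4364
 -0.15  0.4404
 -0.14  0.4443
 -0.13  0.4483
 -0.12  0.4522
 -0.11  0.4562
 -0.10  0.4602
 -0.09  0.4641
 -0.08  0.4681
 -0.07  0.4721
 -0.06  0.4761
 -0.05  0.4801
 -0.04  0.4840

σ√T = 0.49·√0.25 = 0.2450
d₁ = [ln(141/145) + (0.064 + 0.49²/2)·0.25] / 0.2450 = [-0.0280 + 0.0460] / 0.2450 = 0.0736 → 0.07
d₂ = d₁ − σ√T = 0.0736 − 0.2450 = -0.1714 → -0.17
Pr(exercise) under Q = N(d₂) = 0.4325

0.4325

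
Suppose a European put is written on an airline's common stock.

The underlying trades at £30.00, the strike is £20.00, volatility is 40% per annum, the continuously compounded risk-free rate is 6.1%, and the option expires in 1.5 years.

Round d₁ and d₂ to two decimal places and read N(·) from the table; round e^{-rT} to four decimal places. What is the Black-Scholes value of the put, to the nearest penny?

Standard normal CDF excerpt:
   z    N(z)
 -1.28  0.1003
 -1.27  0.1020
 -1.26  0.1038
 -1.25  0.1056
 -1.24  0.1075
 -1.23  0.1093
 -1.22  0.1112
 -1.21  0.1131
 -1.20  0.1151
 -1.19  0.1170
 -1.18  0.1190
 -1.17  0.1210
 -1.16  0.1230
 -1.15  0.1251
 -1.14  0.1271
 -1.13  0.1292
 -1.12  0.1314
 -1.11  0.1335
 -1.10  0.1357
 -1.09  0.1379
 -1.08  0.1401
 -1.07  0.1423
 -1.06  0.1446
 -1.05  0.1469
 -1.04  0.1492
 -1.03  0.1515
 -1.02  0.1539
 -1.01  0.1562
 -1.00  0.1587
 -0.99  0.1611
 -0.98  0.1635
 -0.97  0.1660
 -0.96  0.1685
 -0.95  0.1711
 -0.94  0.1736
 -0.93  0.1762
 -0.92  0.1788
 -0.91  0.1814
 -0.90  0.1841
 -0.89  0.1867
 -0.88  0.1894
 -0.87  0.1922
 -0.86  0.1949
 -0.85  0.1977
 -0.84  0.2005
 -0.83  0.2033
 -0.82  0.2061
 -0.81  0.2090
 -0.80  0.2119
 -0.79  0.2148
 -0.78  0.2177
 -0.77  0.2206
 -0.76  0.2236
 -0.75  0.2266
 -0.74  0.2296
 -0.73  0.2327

T = 1.5;  σ√T = 0.4899
d₁ = [ln(30/20) + (0.061 + ½·0.4²)·1.5] / (σ√T) = (0.4055 + 0.2115) / 0.4899 = 1.2594 → 1.26
d₂ = 1.2594 − 0.4899 = 0.7695 → 0.77
e^(−rT) = e^(−0.061·1.5) = 0.9126
N(−d₂) = N(-0.77) = 0.2206;  N(−d₁) = N(-1.26) = 0.1038
P = 20·0.9126·0.2206 − 30·0.1038 = 4.0264 − 3.1140 = 0.9124

£0.91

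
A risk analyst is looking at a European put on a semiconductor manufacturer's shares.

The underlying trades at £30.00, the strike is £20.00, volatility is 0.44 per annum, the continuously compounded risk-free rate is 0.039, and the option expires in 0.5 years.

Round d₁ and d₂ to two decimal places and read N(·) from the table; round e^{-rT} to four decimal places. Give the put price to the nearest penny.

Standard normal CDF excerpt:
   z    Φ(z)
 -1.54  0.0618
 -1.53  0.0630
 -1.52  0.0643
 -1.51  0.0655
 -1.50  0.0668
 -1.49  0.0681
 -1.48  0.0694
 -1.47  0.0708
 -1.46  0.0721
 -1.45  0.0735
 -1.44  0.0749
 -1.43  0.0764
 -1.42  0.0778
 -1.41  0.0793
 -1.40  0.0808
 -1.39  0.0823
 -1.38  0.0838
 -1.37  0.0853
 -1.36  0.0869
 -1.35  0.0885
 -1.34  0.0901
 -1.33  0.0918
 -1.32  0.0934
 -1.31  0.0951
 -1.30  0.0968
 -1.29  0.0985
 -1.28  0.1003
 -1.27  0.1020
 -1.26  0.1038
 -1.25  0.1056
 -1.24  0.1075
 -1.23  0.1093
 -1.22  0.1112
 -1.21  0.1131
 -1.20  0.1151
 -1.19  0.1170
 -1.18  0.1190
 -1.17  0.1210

£0.29

σ√T = 0.44·√0.5 = 0.3111
d₁ = [ln(30/20) + (0.039 + 0.44²/2)·0.5] / 0.3111 = [0.4055 + 0.0679] / 0.3111 = 1.5215 → 1.52
d₂ = d₁ − σ√T = 1.5215 − 0.3111 = 1.2103 → 1.21
exp(−rT) = exp(−0.039·0.5) = 0.9807
N(−d₂) = N(-1.21) = 0.1131;  N(−d₁) = N(-1.52) = 0.0643
P = 20·0.9807·0.1131 − 30·0.0643 = 2.2183 − 1.9290 = 0.2893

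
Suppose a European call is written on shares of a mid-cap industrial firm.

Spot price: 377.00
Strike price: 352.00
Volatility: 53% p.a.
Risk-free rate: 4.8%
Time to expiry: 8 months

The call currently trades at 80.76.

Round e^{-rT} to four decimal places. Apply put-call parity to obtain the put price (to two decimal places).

44.67

exp(−rT) = exp(−0.048·0.6667) = 0.9685
Put-call parity: C − P = S − K·e^(−rT) = 377 − 352·0.9685 = 377 − 340.9120 = 36.0880
P = C − (C − P) = 80.76 − (36.0880) = 44.6720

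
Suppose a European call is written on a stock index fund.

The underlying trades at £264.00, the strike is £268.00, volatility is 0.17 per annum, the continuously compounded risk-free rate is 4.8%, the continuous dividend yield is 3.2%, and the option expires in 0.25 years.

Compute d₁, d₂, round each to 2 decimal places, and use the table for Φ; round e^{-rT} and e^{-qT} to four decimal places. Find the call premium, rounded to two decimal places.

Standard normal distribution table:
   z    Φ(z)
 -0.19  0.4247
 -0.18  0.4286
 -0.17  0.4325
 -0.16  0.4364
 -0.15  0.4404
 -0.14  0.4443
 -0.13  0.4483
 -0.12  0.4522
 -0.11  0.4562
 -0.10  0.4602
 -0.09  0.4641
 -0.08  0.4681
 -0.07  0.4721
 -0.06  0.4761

£7.01

σ√T = 0.17·√0.25 = 0.0850
d₁ = [ln(264/268) + (0.048 − 0.032 + 0.17²/2)·0.25] / 0.0850 = [-0.0150 + 0.0076] / 0.0850 = -0.0874 → -0.09
d₂ = d₁ − σ√T = -0.0874 − 0.0850 = -0.1724 → -0.17
exp(−qT) = exp(−0.032·0.25) = 0.9920;  exp(−rT) = exp(−0.048·0.25) = 0.9881
N(d₁) = N(-0.09) = 0.4641;  N(d₂) = N(-0.17) = 0.4325
C = 264·0.9920·0.4641 − 268·0.9881·0.4325 = 121.5422 − 114.5307 = 7.0115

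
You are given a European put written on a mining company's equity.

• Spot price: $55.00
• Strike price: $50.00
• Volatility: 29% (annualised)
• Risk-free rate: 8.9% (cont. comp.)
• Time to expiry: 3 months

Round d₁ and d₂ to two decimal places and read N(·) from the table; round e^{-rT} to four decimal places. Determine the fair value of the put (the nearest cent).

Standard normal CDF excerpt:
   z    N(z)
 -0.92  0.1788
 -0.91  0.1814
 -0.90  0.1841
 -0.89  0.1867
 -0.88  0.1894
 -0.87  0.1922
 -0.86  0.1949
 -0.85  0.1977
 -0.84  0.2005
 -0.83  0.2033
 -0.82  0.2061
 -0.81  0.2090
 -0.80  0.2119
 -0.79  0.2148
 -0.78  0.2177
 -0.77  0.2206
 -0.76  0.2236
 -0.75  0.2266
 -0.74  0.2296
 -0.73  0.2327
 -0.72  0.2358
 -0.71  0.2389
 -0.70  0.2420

$0.81

σ√T = 0.29·√0.25 = 0.1450
ln(S/K) + (r + σ²/2)T = ln(55/50) + (0.089 + 0.29²/2)·0.25 = 0.0953 + 0.0328 = 0.1281
d₁ = 0.1281 / 0.1450 = 0.8833 which rounds to 0.88
d₂ = d₁ − σ√T = 0.8833 − 0.1450 = 0.7383 which rounds to 0.74
exp(−rT) = exp(−0.089·0.25) = 0.9780
N(−d₂) = N(-0.74) = 0.2296;  N(−d₁) = N(-0.88) = 0.1894
P = 50·0.9780·0.2296 − 55·0.1894 = 11.2274 − 10.4170 = 0.8104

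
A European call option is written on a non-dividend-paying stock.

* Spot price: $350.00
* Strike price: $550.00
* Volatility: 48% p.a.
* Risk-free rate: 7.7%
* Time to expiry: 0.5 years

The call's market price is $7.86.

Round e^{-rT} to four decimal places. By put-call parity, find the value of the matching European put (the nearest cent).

e^(−rT) = e^(−0.077·0.5) = 0.9622
Put-call parity: C − P = S − K·e^(−rT) = 350 − 550·0.9622 = 350 − 529.2100 = -179.2100
P = C − (C − P) = 7.86 − (-179.2100) = 187.0700

$187.07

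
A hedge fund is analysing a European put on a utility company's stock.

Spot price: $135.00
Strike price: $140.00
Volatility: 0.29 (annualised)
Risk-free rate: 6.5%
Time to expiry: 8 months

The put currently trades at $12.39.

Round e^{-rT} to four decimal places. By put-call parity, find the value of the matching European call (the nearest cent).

e^(−rT) = e^(−0.065·0.6667) = 0.9576
Put-call parity: C − P = S − K·e^(−rT) = 135 − 140·0.9576 = 135 − 134.0640 = 0.9360
C = P + (C − P) = 12.39 + (0.9360) = 13.3260

$13.33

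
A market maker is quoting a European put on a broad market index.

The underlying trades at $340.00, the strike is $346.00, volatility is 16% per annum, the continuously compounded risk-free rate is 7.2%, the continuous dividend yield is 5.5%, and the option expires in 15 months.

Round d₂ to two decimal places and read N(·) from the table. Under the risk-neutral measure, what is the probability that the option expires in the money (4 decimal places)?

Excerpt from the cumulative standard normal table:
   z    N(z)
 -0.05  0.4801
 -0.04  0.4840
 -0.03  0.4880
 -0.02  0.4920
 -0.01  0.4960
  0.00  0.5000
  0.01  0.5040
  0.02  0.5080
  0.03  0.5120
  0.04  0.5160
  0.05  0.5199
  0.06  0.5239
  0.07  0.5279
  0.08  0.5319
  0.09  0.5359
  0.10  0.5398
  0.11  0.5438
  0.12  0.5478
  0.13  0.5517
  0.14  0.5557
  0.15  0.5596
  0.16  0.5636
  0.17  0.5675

0.5279

σ√T = 0.16 × 1.1180 = 0.1789
d₁ = [ln(340/346) + (0.072 − 0.055 + 0.16²/2)·1.25] / 0.1789 = [-0.0175 + 0.0372] / 0.1789 = 0.1104 ⇒ 0.11
d₂ = d₁ − σ√T = 0.1104 − 0.1789 = -0.0684 ⇒ -0.07
Pr(exercise) under Q = N(−d₂) = N(0.07) = 0.5279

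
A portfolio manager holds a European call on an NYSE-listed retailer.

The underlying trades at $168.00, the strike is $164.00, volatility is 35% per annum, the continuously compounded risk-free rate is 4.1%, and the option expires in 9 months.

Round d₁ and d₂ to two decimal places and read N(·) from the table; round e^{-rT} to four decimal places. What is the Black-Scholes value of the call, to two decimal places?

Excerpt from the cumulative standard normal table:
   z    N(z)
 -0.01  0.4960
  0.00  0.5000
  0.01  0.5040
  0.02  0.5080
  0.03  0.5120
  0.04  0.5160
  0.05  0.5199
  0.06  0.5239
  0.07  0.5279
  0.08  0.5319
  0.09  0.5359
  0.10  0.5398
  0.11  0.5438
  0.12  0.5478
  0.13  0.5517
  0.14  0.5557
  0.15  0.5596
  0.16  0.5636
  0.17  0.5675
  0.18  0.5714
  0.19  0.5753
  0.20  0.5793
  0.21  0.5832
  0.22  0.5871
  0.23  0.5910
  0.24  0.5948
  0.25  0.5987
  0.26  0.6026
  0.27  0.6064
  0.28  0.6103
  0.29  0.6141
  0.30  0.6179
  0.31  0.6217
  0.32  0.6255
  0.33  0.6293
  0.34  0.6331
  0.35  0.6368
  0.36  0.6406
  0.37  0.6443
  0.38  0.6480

$24.30

T = 0.75;  σ√T = 0.3031
d₁ = [ln(168/164) + (0.041 + 0.35²/2)·0.75] / 0.3031 = [0.0241 + 0.0767] / 0.3031 = 0.3325 → 0.33
d₂ = d₁ − σ√T = 0.3325 − 0.3031 = 0.0294 → 0.03
exp(−rT) = exp(−0.041·0.75) = 0.9697
C = 168·N(0.33) − 164·0.9697·N(0.03) = 168·0.6293 − 164·0.9697·0.5120 = 105.7224 − 81.4238 = 24.2986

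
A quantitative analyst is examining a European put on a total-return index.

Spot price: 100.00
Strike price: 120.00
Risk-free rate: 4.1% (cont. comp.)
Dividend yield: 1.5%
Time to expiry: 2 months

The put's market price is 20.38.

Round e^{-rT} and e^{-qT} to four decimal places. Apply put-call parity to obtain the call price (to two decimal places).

0.95

exp(−qT) = exp(−0.015·0.1667) = 0.9975;  exp(−rT) = exp(−0.041·0.1667) = 0.9932
Put-call parity: C − P = S·e^(−qT) − K·e^(−rT) = 100·0.9975 − 120·0.9932 = 99.7500 − 119.1840 = -19.4340
C = P + (C − P) = 20.38 + (-19.4340) = 0.9460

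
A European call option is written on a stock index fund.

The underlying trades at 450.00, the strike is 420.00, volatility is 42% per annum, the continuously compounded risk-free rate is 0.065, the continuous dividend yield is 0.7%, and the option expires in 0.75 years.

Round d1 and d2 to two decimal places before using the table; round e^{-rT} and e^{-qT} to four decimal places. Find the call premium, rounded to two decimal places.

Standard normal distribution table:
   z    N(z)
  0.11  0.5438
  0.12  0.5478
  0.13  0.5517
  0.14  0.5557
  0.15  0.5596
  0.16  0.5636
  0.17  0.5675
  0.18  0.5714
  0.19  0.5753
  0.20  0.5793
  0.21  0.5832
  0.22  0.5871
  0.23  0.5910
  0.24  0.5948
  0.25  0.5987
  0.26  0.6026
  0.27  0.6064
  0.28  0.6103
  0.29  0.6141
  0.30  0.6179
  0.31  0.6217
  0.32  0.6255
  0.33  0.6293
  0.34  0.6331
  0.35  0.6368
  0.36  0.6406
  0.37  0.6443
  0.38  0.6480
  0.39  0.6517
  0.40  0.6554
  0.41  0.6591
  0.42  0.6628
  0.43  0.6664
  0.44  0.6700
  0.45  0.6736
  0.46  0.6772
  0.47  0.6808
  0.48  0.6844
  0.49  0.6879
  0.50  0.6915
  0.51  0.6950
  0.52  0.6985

σ√T = 0.42 × 0.8660 = 0.3637
ln(S/K) + (r − q + σ²/2)T = ln(450/420) + (0.065 − 0.007 + 0.42²/2)·0.75 = 0.0690 + 0.1096 = 0.1786
d₁ = 0.1786 / 0.3637 = 0.4911 which rounds to 0.49
d₂ = d₁ − σ√T = 0.4911 − 0.3637 = 0.1274 which rounds to 0.13
exp(−qT) = exp(−0.007·0.75) = 0.9948;  exp(−rT) = exp(−0.065·0.75) = 0.9524
N(d₁) = N(0.49) = 0.6879;  N(d₂) = N(0.13) = 0.5517
C = 450·0.9948·0.6879 − 420·0.9524·0.5517 = 307.9453 − 220.6844 = 87.2609

87.26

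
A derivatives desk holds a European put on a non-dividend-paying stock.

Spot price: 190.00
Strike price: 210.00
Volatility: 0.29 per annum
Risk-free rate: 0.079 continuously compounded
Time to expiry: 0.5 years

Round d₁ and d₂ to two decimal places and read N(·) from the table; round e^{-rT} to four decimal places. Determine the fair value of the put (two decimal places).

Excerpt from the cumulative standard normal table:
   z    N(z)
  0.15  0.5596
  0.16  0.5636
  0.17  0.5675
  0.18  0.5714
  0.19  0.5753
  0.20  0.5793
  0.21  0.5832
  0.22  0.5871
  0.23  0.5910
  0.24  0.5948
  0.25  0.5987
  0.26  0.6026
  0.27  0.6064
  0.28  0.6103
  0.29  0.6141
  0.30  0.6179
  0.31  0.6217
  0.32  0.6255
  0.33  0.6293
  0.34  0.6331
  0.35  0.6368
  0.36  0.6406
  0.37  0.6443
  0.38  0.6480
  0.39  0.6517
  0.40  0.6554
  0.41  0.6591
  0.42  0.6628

σ√T = 0.29 × 0.7071 = 0.2051
d₁ = [ln(190/210) + (0.079 + ½·0.29²)·0.5] / (σ√T) = (-0.1001 + 0.0605) / 0.2051 = -0.1929 which rounds to -0.19
d₂ = -0.1929 − 0.2051 = -0.3980 which rounds to -0.40
exp(−rT) = exp(−0.079·0.5) = 0.9613
N(−d₂) = N(0.40) = 0.6554;  N(−d₁) = N(0.19) = 0.5753
P = 210·0.9613·0.6554 − 190·0.5753 = 132.3076 − 109.3070 = 23.0006

23.00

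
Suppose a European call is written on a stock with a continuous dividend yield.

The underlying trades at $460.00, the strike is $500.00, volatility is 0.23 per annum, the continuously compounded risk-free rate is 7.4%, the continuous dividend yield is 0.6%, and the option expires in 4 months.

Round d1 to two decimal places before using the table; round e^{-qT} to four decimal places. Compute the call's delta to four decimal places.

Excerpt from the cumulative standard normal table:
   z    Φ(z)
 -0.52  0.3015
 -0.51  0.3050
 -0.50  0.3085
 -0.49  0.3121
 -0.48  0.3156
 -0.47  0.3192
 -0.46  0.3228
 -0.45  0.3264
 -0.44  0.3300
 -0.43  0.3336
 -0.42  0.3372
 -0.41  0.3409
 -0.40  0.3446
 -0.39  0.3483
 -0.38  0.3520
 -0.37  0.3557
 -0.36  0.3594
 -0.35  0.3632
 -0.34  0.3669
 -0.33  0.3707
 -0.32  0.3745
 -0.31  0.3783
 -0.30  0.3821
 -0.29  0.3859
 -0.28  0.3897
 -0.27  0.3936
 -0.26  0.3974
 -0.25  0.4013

T = 0.3333;  σ√T = 0.1328
ln(S/K) + (r − q + σ²/2)T = ln(460/500) + (0.074 − 0.006 + 0.23²/2)·0.3333 = -0.0834 + 0.0315 = -0.0519
d₁ = -0.0519 / 0.1328 = -0.3908 ≈ -0.39
N(d₁) = N(-0.39) = 0.3483
Δ_call = exp(−qT)·N(d₁) = 0.9980·0.3483 = 0.3476

0.3476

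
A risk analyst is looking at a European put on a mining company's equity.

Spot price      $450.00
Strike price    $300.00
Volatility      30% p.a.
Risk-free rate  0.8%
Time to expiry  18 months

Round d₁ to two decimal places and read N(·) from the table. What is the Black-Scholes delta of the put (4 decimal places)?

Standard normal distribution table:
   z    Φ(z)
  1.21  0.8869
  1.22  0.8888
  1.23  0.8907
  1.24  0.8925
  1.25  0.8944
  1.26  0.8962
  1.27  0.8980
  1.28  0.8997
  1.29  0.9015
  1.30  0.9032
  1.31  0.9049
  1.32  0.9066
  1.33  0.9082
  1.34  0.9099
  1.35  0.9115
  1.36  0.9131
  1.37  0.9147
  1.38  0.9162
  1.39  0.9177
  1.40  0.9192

-0.0934

σ√T = 0.3 × 1.2247 = 0.3674
d₁ = [ln(450/300) + (0.008 + 0.3²/2)·1.5] / 0.3674 = [0.4055 + 0.0795] / 0.3674 = 1.3199 → 1.32
N(d₁) = N(1.32) = 0.9066
Δ_put = N(d₁) − 1 = 0.9066 − 1 = -0.0934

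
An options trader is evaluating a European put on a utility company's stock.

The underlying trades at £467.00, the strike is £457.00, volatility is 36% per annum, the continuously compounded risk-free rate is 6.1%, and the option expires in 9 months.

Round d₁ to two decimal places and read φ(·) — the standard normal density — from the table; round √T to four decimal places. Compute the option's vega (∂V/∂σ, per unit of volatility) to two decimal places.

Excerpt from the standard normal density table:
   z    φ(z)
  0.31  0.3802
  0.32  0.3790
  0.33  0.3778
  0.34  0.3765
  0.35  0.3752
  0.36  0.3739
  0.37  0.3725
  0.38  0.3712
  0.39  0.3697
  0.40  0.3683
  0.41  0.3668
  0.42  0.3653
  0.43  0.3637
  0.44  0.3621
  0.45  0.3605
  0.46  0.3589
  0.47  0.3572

150.65

σ√T = 0.36·√0.75 = 0.3118
ln(S/K) + (r + σ²/2)T = ln(467/457) + (0.061 + 0.36²/2)·0.75 = 0.0216 + 0.0943 = 0.1160
d₁ = 0.1160 / 0.3118 = 0.3721 ⇒ 0.37
√T = √0.75 = 0.8660
φ(d₁) = φ(0.37) = 0.3725
vega = S·φ(d₁)·√T = 467·0.3725·0.8660 = 150.6472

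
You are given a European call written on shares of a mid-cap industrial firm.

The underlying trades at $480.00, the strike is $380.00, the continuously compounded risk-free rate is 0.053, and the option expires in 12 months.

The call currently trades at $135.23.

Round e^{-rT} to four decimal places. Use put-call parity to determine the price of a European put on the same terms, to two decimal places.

$15.62

e^(−rT) = e^(−0.053·1) = 0.9484
Put-call parity: C − P = S − K·e^(−rT) = 480 − 380·0.9484 = 480 − 360.3920 = 119.6080
P = C − (C − P) = 135.23 − (119.6080) = 15.6220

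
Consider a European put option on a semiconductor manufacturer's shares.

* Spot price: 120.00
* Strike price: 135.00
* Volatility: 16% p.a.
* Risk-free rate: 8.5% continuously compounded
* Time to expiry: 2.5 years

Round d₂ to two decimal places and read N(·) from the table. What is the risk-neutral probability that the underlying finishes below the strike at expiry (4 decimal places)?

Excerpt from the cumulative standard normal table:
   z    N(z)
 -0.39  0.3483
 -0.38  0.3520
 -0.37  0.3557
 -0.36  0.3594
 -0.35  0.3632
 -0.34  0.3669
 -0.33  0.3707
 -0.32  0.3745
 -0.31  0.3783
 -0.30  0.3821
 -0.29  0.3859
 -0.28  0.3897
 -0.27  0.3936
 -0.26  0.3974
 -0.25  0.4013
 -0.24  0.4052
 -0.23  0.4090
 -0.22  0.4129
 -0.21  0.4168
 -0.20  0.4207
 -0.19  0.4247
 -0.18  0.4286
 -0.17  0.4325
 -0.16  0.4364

T = 2.5;  σ√T = 0.2530
ln(S/K) + (r + σ²/2)T = ln(120/135) + (0.085 + 0.16²/2)·2.5 = -0.1178 + 0.2445 = 0.1267
d₁ = 0.1267 / 0.2530 = 0.5009 ⇒ 0.50
d₂ = d₁ − σ√T = 0.5009 − 0.2530 = 0.2479 ⇒ 0.25
Risk-neutral Pr[S_T < K] = N(−d₂) = N(-0.25) = 0.4013

0.4013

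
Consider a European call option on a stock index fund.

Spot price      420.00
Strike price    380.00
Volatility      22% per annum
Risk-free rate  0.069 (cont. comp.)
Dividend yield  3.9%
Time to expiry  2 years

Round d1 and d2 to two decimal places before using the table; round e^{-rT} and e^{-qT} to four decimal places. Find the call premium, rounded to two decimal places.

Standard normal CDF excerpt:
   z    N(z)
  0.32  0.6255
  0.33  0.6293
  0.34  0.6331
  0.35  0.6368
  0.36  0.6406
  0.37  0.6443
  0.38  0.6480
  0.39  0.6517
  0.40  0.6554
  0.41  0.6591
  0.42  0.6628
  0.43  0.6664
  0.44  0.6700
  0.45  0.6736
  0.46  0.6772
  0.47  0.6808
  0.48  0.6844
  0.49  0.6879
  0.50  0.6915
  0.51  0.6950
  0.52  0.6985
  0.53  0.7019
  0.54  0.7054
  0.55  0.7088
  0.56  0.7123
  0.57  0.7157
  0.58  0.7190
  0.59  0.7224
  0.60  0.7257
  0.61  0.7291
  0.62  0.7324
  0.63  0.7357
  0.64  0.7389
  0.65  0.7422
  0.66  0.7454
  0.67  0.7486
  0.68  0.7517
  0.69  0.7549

σ√T = 0.22·√2 = 0.3111
d₁ = [ln(420/380) + (0.069 − 0.039 + ½·0.22²)·2] / (σ√T) = (0.1001 + 0.1084) / 0.3111 = 0.6701 ≈ 0.67
d₂ = 0.6701 − 0.3111 = 0.3590 ≈ 0.36
e^(−qT) = e^(−0.039·2) = 0.9250;  e^(−rT) = e^(−0.069·2) = 0.8711
C = 420·0.9250·N(0.67) − 380·0.8711·N(0.36) = 420·0.9250·0.7486 − 380·0.8711·0.6406 = 290.8311 − 212.0501 = 78.7810

78.78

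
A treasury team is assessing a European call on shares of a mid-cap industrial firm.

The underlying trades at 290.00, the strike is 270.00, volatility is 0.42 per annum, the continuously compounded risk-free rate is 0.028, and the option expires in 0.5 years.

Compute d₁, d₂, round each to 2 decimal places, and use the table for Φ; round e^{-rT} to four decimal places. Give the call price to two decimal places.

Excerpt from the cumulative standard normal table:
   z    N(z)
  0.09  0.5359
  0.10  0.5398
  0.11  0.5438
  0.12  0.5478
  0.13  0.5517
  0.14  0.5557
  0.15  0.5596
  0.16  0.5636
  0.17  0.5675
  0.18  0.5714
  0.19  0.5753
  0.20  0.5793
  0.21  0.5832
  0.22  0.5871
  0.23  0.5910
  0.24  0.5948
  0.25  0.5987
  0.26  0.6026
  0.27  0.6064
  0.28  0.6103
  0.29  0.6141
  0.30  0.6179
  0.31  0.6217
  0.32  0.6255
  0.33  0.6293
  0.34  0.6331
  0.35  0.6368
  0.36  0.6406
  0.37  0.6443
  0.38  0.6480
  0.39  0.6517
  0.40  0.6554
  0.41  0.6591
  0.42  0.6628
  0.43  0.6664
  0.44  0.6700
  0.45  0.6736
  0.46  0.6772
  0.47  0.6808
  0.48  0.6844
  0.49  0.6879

46.35

T = 0.5;  σ√T = 0.2970
d₁ = [ln(290/270) + (0.028 + 0.42²/2)·0.5] / 0.2970 = [0.0715 + 0.0581] / 0.2970 = 0.4362 which rounds to 0.44
d₂ = d₁ − σ√T = 0.4362 − 0.2970 = 0.1393 which rounds to 0.14
e^(−rT) = e^(−0.028·0.5) = 0.9861
C = 290·N(0.44) − 270·0.9861·N(0.14) = 290·0.6700 − 270·0.9861·0.5557 = 194.3000 − 147.9535 = 46.3465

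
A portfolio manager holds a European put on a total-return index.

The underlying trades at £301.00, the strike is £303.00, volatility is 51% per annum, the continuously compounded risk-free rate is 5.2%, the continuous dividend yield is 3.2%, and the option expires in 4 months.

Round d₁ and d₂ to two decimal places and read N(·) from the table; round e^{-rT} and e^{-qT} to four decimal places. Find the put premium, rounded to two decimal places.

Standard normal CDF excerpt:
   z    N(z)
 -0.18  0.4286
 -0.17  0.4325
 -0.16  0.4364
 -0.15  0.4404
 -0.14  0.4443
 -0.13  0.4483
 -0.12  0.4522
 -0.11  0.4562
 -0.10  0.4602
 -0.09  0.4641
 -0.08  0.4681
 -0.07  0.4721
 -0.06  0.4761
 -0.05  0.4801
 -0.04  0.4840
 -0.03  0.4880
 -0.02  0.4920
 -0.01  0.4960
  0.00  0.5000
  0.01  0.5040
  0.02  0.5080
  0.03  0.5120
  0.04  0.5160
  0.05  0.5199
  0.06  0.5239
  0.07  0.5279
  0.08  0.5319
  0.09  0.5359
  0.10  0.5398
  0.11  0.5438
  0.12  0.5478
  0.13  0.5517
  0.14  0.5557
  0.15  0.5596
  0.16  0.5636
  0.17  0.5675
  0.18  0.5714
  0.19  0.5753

T = 0.3333;  σ√T = 0.2944
d₁ = [ln(301/303) + (0.052 − 0.032 + 0.51²/2)·0.3333] / 0.2944 = [-0.0066 + 0.0500] / 0.2944 = 0.1474 ⇒ 0.15
d₂ = d₁ − σ√T = 0.1474 − 0.2944 = -0.1471 ⇒ -0.15
exp(−qT) = exp(−0.032·0.3333) = 0.9894;  exp(−rT) = exp(−0.052·0.3333) = 0.9828
P = 303·0.9828·N(0.15) − 301·0.9894·N(-0.15) = 303·0.9828·0.5596 − 301·0.9894·0.4404 = 166.6424 − 131.1553 = 35.4871

£35.49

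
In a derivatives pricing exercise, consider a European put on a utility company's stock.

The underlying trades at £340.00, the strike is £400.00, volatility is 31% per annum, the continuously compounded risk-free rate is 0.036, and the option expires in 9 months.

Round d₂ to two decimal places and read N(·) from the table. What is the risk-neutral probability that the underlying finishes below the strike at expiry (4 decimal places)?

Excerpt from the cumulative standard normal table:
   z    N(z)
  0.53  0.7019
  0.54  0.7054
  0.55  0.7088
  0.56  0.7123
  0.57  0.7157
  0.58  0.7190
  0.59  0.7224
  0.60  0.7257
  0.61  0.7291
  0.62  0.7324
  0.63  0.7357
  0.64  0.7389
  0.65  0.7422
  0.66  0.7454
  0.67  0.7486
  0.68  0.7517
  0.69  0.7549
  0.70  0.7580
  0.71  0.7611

T = 0.75;  σ√T = 0.2685
d₁ = [ln(340/400) + (0.036 + ½·0.31²)·0.75] / (σ√T) = (-0.1625 + 0.0630) / 0.2685 = -0.3706 which rounds to -0.37
d₂ = -0.3706 − 0.2685 = -0.6390 which rounds to -0.64
Pr(exercise) under Q = N(−d₂) = N(0.64) = 0.7389

0.7389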